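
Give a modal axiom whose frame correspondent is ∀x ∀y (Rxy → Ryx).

A defining formula is p → □◇p (the B axiom).
Suppose p→□◇p is valid. Take Rxy and set V(p)={x}. Then p at x, so □◇p at x, so ◇p at y, so some z with Ryz has p; z=x, i.e. Ryx.

p → □◇p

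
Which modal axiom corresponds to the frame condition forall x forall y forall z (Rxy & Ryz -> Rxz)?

□s → □□s

A defining formula is □s → □□s (the 4 axiom).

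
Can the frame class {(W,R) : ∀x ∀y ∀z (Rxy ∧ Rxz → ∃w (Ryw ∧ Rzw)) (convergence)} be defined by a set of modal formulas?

Yes — defined by ◇□q → □◇q

This is a Sahlqvist condition; the .2 axiom ◇□q → □◇q defines it.
Suppose ◇□q→□◇q is valid. Take Rxy, Rxz and set V(q)={w : Ryw}. Then □q at y so ◇□q at x, so □◇q at x, so ◇q at z, giving w with Rzw and Ryw.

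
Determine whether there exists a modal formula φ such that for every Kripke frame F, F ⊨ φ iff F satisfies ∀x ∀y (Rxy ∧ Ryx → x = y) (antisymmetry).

Modal frame validity is preserved under surjective bounded morphisms.
The 4-cycle (worlds s,t,u,v with s→t→u→v→s) is antisymmetric. Sending even-indexed worlds to s and odd-indexed worlds to t is a surjective bounded morphism onto the two-world frame with s↔t, which is not antisymmetric.
So no modal formula (or set of formulas) defines exactly the antisymmetric frames.

No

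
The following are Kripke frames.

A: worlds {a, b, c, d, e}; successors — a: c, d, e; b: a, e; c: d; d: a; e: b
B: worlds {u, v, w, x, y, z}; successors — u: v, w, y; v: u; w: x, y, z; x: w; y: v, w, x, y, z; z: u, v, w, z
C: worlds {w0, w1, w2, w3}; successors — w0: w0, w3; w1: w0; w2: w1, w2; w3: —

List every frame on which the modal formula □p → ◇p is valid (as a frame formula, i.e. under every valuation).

The schema corresponds to seriality: ∀x ∃y Rxy.
A: satisfies the condition.
B: satisfies the condition.
C: fails — world w3 has no successor.
Valid on: A, B.

A, B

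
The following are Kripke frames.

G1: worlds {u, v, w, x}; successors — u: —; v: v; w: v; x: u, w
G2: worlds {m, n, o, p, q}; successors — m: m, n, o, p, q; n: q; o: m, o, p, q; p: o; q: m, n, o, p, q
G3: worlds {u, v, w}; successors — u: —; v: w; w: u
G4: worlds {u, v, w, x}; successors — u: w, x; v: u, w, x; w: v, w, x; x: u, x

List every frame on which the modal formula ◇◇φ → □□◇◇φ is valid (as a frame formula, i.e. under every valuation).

G1

This is the axiom for a generalized confluence (Geach) condition; its first-order frame correspondent is ∀x ∀y ∀z ((xR²y ∧ xR²z) → ∃w (y = w ∧ zR²w)).
G1: holds.
G2: fails — mR²n, mR²p but no w with n=w and pR²w.
G3: fails — vR²u, vR²u but no t with u=t and uR²t.
G4: fails — uR²v, uR²x but no t with v=t and xR²t.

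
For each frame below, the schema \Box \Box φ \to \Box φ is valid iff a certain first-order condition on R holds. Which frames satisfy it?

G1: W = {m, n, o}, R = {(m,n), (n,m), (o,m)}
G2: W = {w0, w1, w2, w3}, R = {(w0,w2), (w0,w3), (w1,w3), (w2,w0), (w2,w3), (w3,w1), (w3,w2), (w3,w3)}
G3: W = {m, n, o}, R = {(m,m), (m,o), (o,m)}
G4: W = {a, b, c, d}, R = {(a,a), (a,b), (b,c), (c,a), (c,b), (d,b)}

This is the axiom for density; its first-order frame correspondent is \forall x \forall y (Rxy \to \exists z (Rxz \wedge Rzy)).
G1: fails — Rom but no z with Roz and Rzm.
G2: fails — Rw2w0 but no z with Rw2z and Rzw0.
G3: ✓.
G4: fails — Rbc but no z with Rbz and Rzc.

G3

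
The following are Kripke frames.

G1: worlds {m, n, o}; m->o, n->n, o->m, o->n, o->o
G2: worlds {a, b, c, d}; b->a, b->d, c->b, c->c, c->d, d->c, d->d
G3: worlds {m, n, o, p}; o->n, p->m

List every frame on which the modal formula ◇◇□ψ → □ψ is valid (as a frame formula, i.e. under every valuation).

G3

Frame correspondent (Sahlqvist): ∀x ∀y ∀z ((xR²y ∧ xRz) → ∃w (yRw ∧ z = w)) — i.e. a generalized confluence (Geach) condition.
G1: fails — mR²n, mRo but no w with nRw and o=w.
G2: fails — bR²c, bRa but no w with cRw and a=w.
G3: satisfies the condition.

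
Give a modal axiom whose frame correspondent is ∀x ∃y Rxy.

A defining formula is □p → ◇p (the D axiom).
Suppose □p→◇p is valid. At any x set V(p)=W. Then □p at x, so ◇p at x, so x has a successor.

□p → ◇p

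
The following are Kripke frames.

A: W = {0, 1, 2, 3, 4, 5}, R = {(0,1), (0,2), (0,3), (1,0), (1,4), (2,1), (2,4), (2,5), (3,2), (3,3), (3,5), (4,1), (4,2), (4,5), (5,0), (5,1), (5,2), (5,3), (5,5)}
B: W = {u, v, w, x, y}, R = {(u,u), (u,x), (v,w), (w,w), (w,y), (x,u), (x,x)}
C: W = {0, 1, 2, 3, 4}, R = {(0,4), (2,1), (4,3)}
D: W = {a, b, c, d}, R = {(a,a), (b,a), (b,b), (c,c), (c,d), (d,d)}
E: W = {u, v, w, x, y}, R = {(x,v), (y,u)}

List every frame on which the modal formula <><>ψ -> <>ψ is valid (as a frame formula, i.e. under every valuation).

D, E

This is the axiom for transitivity; its first-order frame correspondent is forall x forall y forall z (Rxy & Ryz -> Rxz).
A: fails — R25 and R53 but not R23.
B: fails — Rvw and Rwy but not Rvy.
C: fails — R04 and R43 but not R03.
D: condition met.
E: condition met.
Valid on: D, E.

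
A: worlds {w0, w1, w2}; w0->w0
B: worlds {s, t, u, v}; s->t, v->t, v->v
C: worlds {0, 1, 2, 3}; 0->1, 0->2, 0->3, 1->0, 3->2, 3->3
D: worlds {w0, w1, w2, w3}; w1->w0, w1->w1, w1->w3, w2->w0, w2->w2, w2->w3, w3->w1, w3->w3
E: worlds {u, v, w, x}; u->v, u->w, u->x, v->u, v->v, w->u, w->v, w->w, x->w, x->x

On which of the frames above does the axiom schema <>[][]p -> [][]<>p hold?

This is the axiom for a generalized confluence (Geach) condition; its first-order frame correspondent is forall x forall y forall z ((xRy & x R^2 z) -> exists w (y R^2 w & zRw)).
A: condition met.
B: fails — vRt, vR²t but no w with tR²w and tRw.
C: fails — 0R1, 0R²2 but no w with 1R²w and 2Rw.
D: fails — w1Rw0, w1R²w0 but no w with w0R²w and w0Rw.
E: condition met.

A, E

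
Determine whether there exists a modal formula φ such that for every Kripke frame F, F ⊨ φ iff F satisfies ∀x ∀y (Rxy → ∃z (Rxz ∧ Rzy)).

Yes — defined by □□r → □r

The condition is density. A defining modal formula is □□r → □r.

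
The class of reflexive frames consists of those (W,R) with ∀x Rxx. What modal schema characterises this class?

□q → q

The condition is reflexivity. The T schema □q → q defines it.
Suppose □q→q is valid. At any x set V(q)={w : Rxw}. Then □q holds at x, so q holds at x, i.e. Rxx.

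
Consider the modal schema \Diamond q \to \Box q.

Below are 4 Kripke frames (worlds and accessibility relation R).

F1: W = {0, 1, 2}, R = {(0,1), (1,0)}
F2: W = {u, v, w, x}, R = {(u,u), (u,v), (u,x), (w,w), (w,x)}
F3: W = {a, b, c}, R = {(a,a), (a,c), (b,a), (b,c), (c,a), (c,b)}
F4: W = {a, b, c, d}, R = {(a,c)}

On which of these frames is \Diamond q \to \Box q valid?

This is the axiom for partial functionality; its first-order frame correspondent is \forall x \forall y \forall z (Rxy \wedge Rxz \to y = z).
F1: satisfies the condition.
F2: fails — u sees both u and v.
F3: fails — a sees both a and c.
F4: satisfies the condition.

F1, F4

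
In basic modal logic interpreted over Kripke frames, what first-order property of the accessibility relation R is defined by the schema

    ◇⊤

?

Seriality

◇⊤ holds at w iff w has a successor, so frame-validity of ◇⊤ is exactly seriality. Equivalently via □r → ◇r:
Suppose □r→◇r is valid. At any x set V(r)=W. Then □r at x, so ◇r at x, so x has a successor.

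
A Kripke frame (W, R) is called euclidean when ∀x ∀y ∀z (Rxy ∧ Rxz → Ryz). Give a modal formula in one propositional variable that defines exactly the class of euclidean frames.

◇q → □◇q

The condition is the Euclidean property. The 5 schema ◇q → □◇q defines it.
Suppose ◇q→□◇q is valid. Take Rxy, Rxz and set V(q)={y}. Then ◇q at x, so □◇q at x, so ◇q at z, so some w with Rzw has q; w=y, i.e. Rzy. By symmetry of the argument, Ryz.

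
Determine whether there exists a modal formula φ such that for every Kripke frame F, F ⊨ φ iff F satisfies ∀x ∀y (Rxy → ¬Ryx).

If a class were modally definable it would be closed under surjective bounded morphisms (Goldblatt–Thomason).
The 3-cycle (worlds w0,w1,w2 with w0→w1→w2→w0) is asymmetric. Mapping every world to a single reflexive point • is a surjective bounded morphism, and the reflexive point is not asymmetric (R•• but asymmetry requires ¬R••).
So no modal formula (or set of formulas) defines exactly the asymmetric frames.

No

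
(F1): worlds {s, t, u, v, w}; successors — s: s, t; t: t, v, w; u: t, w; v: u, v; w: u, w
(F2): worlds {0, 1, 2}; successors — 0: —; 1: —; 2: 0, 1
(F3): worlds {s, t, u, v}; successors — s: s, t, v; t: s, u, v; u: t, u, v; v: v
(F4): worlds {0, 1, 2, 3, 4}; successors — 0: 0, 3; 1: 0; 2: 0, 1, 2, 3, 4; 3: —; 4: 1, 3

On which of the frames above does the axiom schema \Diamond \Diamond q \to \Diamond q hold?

(F2)

This is the axiom for transitivity; its first-order frame correspondent is \forall x \forall y \forall z (Rxy \wedge Ryz \to Rxz).
(F1): fails — Rtv and Rvu but not Rtu.
(F2): holds.
(F3): fails — Rut and Rts but not Rus.
(F4): fails — R10 and R03 but not R13.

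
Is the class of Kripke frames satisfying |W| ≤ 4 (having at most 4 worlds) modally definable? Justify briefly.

Not definable by any modal formula

Modal frame validity is preserved under disjoint unions.
Any modal formula valid on each of 5 disjoint one-world frames is valid on their disjoint union (validity is preserved under disjoint unions). Each one-world frame has |W|=1≤4, but the union has |W|=5.
So the class is not modally definable.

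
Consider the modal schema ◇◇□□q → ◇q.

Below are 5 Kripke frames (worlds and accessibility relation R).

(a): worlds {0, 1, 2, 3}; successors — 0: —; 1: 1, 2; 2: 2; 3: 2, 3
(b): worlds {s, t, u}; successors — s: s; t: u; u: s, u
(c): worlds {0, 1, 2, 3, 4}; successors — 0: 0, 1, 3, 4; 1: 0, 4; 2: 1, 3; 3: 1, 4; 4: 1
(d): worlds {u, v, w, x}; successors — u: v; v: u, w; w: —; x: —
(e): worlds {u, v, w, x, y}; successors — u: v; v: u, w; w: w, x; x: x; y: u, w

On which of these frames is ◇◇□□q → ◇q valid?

(a)

Frame correspondent (Sahlqvist): ∀x ∀y (xR²y → ∃w (yR²w ∧ xRw)) — i.e. a generalized confluence (Geach) condition.
(a): ✓.
(b): fails — tR²s but no w with sR²w and tRw.
(c): fails — 2R²4 but no w with 4R²w and 2Rw.
(d): fails — uR²u but no t with uR²t and uRt.
(e): fails — uR²u but no t with uR²t and uRt.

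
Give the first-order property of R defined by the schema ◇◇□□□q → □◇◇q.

∀x ∀y ∀z ((xR²y ∧ xRz) → ∃w (yR³w ∧ zR²w))

This is a Sahlqvist (Geach-type) schema ◇^2□^3q → □^1◇^2q.
First-order correspondent: ∀x ∀y ∀z ((xR²y ∧ xRz) → ∃w (yR³w ∧ zR²w)).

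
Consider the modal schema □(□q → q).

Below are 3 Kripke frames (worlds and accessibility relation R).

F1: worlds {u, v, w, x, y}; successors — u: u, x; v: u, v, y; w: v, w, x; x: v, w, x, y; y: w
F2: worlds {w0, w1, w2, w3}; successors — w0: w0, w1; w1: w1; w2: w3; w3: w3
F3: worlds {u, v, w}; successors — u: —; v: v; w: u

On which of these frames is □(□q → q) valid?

F2

The schema corresponds to shift-reflexivity: ∀x ∀y (Rxy → Ryy).
F1: fails — Rvy but not Ryy.
F2: condition met.
F3: fails — Rwu but not Ruu.
Valid on: F2.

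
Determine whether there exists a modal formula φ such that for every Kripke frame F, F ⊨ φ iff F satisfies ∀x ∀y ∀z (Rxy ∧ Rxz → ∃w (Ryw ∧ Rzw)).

Yes, by ◇□r → □◇r

The condition is convergence. A defining modal formula is ◇□r → □◇r.
Suppose ◇□r→□◇r is valid. Take Rxy, Rxz and set V(r)={w : Ryw}. Then □r at y so ◇□r at x, so □◇r at x, so ◇r at z, giving w with Rzw and Ryw.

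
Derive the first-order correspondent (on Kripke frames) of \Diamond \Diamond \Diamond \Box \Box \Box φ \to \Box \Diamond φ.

\forall x \forall y \forall z ((x R^3 y \wedge xRz) \to \exists w (y R^3 w \wedge zRw))

This is a Sahlqvist (Geach-type) schema ◇^3□^3φ → □^1◇^1φ.
First-order correspondent: \forall x \forall y \forall z ((x R^3 y \wedge xRz) \to \exists w (y R^3 w \wedge zRw)).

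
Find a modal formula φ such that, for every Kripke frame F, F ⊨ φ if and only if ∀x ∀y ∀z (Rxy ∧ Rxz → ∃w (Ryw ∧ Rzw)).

◇□r → □◇r

The condition is convergence. The .2 schema ◇□r → □◇r defines it.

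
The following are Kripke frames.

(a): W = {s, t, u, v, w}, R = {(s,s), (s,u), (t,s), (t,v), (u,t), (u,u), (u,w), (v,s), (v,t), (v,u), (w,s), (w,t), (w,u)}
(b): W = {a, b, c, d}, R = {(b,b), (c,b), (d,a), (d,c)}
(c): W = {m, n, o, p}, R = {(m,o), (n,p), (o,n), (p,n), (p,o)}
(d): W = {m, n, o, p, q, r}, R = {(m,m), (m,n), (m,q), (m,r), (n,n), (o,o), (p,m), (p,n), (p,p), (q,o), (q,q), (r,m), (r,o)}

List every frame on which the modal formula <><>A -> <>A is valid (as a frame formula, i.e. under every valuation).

none

This is the axiom for transitivity; its first-order frame correspondent is forall x forall y forall z (Rxy & Ryz -> Rxz).
(a): fails — Rwt and Rtv but not Rwv.
(b): fails — Rdc and Rcb but not Rdb.
(c): fails — Ron and Rnp but not Rop.
(d): fails — Rpm and Rmr but not Rpr.
Valid on no frame.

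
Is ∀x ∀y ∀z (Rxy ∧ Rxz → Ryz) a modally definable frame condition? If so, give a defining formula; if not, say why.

Yes, by ◇p → □◇p

The condition is the Euclidean property. A defining modal formula is ◇p → □◇p.
Suppose ◇p→□◇p is valid. Take Rxy, Rxz and set V(p)={y}. Then ◇p at x, so □◇p at x, so ◇p at z, so some w with Rzw has p; w=y, i.e. Rzy. By symmetry of the argument, Ryz.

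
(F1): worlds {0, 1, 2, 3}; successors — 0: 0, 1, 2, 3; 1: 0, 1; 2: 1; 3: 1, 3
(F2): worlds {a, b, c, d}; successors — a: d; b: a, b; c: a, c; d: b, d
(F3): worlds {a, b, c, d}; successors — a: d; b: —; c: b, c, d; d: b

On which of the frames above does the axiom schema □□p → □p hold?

The schema corresponds to density: ∀x ∀y (Rxy → ∃z (Rxz ∧ Rzy)).
(F1): satisfies the condition.
(F2): satisfies the condition.
(F3): fails — Rdb but no z with Rdz and Rzb.
Valid on: (F1), (F2).

(F1), (F2)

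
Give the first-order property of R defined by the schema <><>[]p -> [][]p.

This is a Sahlqvist (Geach-type) schema ◇^2□^1p → □^2◇^0p.
Minimal-valuation argument: fix x; take any y with xR^2y and any z with xR^2z. Set V(p) to the set of worlds R-reachable from y in exactly 1 step. Then □^1p holds at y, so the antecedent holds at x; validity forces ◇^0p at z, giving a w with zR^0w and yR^1w.
First-order correspondent: forall x forall y forall z ((x R^2 y & x R^2 z) -> exists w (yRw & z = w)).

forall x forall y forall z ((x R^2 y & x R^2 z) -> exists w (yRw & z = w))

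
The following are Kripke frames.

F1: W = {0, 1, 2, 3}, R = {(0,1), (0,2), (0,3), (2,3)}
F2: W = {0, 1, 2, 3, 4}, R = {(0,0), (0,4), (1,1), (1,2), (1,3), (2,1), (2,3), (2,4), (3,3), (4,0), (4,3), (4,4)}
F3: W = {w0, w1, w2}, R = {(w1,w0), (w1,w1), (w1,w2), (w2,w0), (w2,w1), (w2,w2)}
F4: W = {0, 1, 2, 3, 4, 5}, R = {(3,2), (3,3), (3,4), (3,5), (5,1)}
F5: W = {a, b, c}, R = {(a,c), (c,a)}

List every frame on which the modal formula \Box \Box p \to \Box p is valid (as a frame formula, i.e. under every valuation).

F2, F3

Frame correspondent (Sahlqvist): \forall x \forall y (Rxy \to \exists z (Rxz \wedge Rzy)) — i.e. density.
F1: fails — R01 but no z with R0z and Rz1.
F2: holds.
F3: holds.
F4: fails — R51 but no z with R5z and Rz1.
F5: fails — Rac but no z with Raz and Rzc.
Valid on: F2, F3.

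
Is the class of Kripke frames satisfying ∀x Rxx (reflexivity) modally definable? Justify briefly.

Yes, by □p → p

Yes: it is reflexivity, defined by the T schema □p → p.
Suppose □p→p is valid. At any x set V(p)={w : Rxw}. Then □p holds at x, so p holds at x, i.e. Rxx.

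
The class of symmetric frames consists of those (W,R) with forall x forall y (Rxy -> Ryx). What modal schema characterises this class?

ψ → □◇ψ

The condition is symmetry. The B schema ψ → □◇ψ defines it.
Suppose ψ→□◇ψ is valid. Take Rxy and set V(ψ)={x}. Then ψ at x, so □◇ψ at x, so ◇ψ at y, so some z with Ryz has ψ; z=x, i.e. Ryx.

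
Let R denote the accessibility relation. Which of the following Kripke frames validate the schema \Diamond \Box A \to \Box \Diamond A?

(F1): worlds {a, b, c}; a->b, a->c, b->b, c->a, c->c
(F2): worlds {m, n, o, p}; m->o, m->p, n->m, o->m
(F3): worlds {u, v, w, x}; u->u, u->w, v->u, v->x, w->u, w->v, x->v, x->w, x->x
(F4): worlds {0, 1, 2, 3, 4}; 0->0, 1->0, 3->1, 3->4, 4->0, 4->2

(F3)

The schema corresponds to convergence: \forall x \forall y \forall z (Rxy \wedge Rxz \to \exists w (Ryw \wedge Rzw)).
(F1): fails — Rab and Rac but b and c have no common successor.
(F2): fails — Rmo and Rmp but o and p have no common successor.
(F3): satisfies the condition.
(F4): fails — R40 and R42 but 0 and 2 have no common successor.
Valid on: (F3).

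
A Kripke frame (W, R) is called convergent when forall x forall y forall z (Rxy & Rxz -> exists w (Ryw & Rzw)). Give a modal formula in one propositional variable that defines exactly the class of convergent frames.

◇□q → □◇q

This is convergence; the standard corresponding axiom is .2: ◇□q → □◇q.
Suppose ◇□q→□◇q is valid. Take Rxy, Rxz and set V(q)={w : Ryw}. Then □q at y so ◇□q at x, so □◇q at x, so ◇q at z, giving w with Rzw and Ryw.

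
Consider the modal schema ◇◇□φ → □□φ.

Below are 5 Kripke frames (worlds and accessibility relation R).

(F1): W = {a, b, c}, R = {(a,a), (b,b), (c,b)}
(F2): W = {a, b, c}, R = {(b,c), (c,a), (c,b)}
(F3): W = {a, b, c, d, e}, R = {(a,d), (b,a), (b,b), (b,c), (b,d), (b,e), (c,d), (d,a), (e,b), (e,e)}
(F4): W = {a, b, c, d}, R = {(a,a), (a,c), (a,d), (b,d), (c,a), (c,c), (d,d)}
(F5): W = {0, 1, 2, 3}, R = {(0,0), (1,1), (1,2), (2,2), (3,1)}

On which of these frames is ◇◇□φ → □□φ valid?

Frame correspondent (Sahlqvist): ∀x ∀y ∀z ((xR²y ∧ xR²z) → ∃w (yRw ∧ z = w)) — i.e. a generalized confluence (Geach) condition.
(F1): ✓.
(F2): fails — bR²a, bR²a but no w with aRw and a=w.
(F3): fails — aR²a, aR²a but no w with aRw and a=w.
(F4): fails — aR²c, aR²d but no w with cRw and d=w.
(F5): fails — 1R²2, 1R²1 but no w with 2Rw and 1=w.

(F1)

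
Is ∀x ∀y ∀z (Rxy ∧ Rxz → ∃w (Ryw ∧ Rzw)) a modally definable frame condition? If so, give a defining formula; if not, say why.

Yes, by ◇□q → □◇q

Yes: it is convergence, defined by the .2 schema ◇□q → □◇q.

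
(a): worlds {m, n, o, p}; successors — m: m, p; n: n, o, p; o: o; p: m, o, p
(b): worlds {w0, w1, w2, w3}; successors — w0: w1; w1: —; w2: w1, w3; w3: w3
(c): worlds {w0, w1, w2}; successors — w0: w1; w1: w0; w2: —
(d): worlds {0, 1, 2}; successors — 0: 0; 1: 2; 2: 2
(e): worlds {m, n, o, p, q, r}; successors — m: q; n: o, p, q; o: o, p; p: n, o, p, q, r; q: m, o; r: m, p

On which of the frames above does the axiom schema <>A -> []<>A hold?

(d)

This is the axiom for the Euclidean property; its first-order frame correspondent is forall x forall y forall z (Rxy & Rxz -> Ryz).
(a): fails — Rno and Rnn but not Ron.
(b): fails — Rw0w1 and Rw0w1 but not Rw1w1.
(c): fails — Rw0w1 and Rw0w1 but not Rw1w1.
(d): condition met.
(e): fails — Rmq and Rmq but not Rqq.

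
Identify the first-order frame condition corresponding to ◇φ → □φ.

This schema is the CD axiom.
Its frame correspondent is partial functionality — ∀x ∀y ∀z (Rxy ∧ Rxz → y = z).

Partial functionality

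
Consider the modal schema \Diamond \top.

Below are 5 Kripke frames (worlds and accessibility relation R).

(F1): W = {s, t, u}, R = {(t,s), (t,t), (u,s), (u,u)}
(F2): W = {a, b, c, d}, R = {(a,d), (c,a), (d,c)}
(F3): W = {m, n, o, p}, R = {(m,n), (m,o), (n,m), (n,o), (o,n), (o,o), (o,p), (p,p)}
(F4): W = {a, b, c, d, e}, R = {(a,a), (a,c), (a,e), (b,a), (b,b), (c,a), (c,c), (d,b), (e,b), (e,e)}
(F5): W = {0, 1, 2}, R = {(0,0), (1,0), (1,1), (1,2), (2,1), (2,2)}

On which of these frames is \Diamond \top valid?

This is the axiom for seriality; its first-order frame correspondent is \forall x \exists y Rxy.
(F1): fails — world s has no successor.
(F2): fails — world b has no successor.
(F3): ✓.
(F4): ✓.
(F5): ✓.

(F3), (F4), (F5)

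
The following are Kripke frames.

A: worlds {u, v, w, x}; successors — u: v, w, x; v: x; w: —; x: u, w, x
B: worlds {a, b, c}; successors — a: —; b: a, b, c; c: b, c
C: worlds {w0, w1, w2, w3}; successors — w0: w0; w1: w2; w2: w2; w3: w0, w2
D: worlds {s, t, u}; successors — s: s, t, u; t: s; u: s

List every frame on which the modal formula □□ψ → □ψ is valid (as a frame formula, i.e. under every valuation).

The schema corresponds to density: ∀x ∀y (Rxy → ∃z (Rxz ∧ Rzy)).
A: fails — Ruv but no z with Ruz and Rzv.
B: holds.
C: holds.
D: holds.

B, C, D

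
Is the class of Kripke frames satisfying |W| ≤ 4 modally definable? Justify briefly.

No

Modal frame validity is preserved under disjoint unions.
Any modal formula valid on each of 5 disjoint one-world frames is valid on their disjoint union (validity is preserved under disjoint unions). Each one-world frame has |W|=1≤4, but the union has |W|=5.
So no modal formula (or set of formulas) defines exactly the |W|≤4 frames.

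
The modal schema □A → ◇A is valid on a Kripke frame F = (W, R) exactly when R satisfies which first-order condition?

seriality: ∀x ∃y Rxy

Suppose □A→◇A is valid. At any x set V(A)=W. Then □A at x, so ◇A at x, so x has a successor.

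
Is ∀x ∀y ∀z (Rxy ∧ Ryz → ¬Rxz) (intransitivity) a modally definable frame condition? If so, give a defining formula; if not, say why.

Modal frame validity is preserved under surjective bounded morphisms.
The 3-cycle (worlds s,t,u with s→t→u→s) is intransitive. Mapping every world to a single reflexive point • is a surjective bounded morphism; the reflexive point is not intransitive (R••∧R•• but R••).
So no modal formula (or set of formulas) defines exactly the intransitive frames.

Not definable by any modal formula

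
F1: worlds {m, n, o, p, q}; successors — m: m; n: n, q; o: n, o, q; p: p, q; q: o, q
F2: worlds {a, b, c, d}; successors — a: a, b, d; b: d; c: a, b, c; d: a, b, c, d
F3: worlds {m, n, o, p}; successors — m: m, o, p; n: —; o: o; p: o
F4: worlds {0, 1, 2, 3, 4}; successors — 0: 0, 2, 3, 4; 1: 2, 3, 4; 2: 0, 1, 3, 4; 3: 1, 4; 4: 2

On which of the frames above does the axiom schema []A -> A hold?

Frame correspondent (Sahlqvist): forall x Rxx — i.e. reflexivity.
F1: condition met.
F2: fails — world b does not see itself.
F3: fails — world n does not see itself.
F4: fails — world 1 does not see itself.
Valid on: F1.

F1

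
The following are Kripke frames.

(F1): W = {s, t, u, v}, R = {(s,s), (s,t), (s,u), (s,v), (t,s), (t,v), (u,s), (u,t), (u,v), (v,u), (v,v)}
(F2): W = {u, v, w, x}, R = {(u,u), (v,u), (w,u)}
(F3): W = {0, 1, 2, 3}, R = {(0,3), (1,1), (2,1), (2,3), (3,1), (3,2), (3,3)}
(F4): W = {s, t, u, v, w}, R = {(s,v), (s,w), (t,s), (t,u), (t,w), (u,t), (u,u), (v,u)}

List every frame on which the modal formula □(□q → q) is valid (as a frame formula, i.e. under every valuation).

(F2)

Frame correspondent (Sahlqvist): ∀x ∀y (Rxy → Ryy) — i.e. shift-reflexivity.
(F1): fails — Rut but not Rtt.
(F2): satisfies the condition.
(F3): fails — R32 but not R22.
(F4): fails — Rut but not Rtt.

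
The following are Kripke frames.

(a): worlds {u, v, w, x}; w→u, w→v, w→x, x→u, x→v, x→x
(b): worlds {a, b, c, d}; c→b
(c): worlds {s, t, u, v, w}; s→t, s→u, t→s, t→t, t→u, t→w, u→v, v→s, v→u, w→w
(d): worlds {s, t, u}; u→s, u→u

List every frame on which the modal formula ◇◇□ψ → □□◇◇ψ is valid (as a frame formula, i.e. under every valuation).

This is the axiom for a generalized confluence (Geach) condition; its first-order frame correspondent is ∀x ∀y ∀z ((xR²y ∧ xR²z) → ∃w (yRw ∧ zR²w)).
(a): fails — wR²u, wR²u but no t with uRt and uR²t.
(b): ✓.
(c): fails — sR²s, sR²w but no w* with sRw* and wR²w*.
(d): fails — uR²s, uR²s but no w with sRw and sR²w.

(b)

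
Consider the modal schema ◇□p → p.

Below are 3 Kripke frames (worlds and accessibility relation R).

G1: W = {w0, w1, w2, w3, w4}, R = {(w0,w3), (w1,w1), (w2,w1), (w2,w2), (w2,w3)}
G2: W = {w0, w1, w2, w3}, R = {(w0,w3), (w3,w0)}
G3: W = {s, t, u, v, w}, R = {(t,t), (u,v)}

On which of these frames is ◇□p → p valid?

Frame correspondent (Sahlqvist): ∀x ∀y (Rxy → Ryx) — i.e. symmetry.
G1: fails — Rw2w1 but not Rw1w2.
G2: ✓.
G3: fails — Ruv but not Rvu.

G2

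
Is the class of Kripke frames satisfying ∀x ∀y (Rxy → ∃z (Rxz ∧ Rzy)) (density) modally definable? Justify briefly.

The condition is density. A defining modal formula is □□r → □r.
Suppose □□r→□r is valid. Take Rxy and set V(r)={w : xR²w}. Then □□r at x, so □r at x, so r at y, i.e. ∃z(Rxz∧Rzy).

Yes — defined by □□r → □r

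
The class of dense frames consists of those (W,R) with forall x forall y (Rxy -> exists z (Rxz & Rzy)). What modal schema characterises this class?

□□ψ → □ψ

The condition is density. The C4 schema □□ψ → □ψ defines it.
Suppose □□ψ→□ψ is valid. Take Rxy and set V(ψ)={w : xR²w}. Then □□ψ at x, so □ψ at x, so ψ at y, i.e. ∃z(Rxz∧Rzy).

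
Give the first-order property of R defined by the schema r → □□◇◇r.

∀x ∀z (xR²z → ∃w (x = w ∧ zR²w))

This is a Sahlqvist (Geach-type) schema ◇^0□^0r → □^2◇^2r.
Minimal-valuation argument: fix x; take any y with xR^0y and any z with xR^2z. Set V(r) to the set of worlds R-reachable from y in exactly 0 steps. Then □^0r holds at y, so the antecedent holds at x; validity forces ◇^2r at z, giving a w with zR^2w and yR^0w.
First-order correspondent: ∀x ∀z (xR²z → ∃w (x = w ∧ zR²w)).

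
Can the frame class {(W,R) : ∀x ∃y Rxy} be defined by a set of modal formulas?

Yes: it is seriality, defined by the D schema □q → ◇q.
Suppose □q→◇q is valid. At any x set V(q)=W. Then □q at x, so ◇q at x, so x has a successor.

Yes, by □q → ◇q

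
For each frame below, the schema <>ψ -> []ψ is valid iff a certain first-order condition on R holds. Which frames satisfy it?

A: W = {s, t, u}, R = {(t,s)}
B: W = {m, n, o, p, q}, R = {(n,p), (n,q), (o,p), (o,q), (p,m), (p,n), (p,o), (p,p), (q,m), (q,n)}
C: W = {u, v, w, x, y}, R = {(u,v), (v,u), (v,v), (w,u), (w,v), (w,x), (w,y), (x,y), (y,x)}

This is the axiom for partial functionality; its first-order frame correspondent is forall x forall y forall z (Rxy & Rxz -> y = z).
A: condition met.
B: fails — n sees both p and q.
C: fails — v sees both u and v.
Valid on: A.

A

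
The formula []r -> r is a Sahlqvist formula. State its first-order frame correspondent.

Reflexivity

Suppose □r→r is valid. At any x set V(r)={w : Rxw}. Then □r holds at x, so r holds at x, i.e. Rxx.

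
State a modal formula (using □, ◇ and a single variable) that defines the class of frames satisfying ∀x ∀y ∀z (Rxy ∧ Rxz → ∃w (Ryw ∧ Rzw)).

◇□s → □◇s

This is convergence; the standard corresponding axiom is .2: ◇□s → □◇s.
Suppose ◇□s→□◇s is valid. Take Rxy, Rxz and set V(s)={w : Ryw}. Then □s at y so ◇□s at x, so □◇s at x, so ◇s at z, giving w with Rzw and Ryw.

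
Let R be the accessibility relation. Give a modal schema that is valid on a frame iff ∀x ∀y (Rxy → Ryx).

The condition is symmetry. The B schema r → □◇r defines it.

r → □◇r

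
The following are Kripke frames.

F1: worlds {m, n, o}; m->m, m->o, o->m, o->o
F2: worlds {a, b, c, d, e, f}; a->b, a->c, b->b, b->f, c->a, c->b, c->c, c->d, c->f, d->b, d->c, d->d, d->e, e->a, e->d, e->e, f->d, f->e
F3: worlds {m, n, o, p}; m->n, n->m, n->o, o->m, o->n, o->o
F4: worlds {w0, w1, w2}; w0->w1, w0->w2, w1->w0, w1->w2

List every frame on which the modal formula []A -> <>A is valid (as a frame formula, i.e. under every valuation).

F2

This is the axiom for seriality; its first-order frame correspondent is forall x exists y Rxy.
F1: fails — world n has no successor.
F2: condition met.
F3: fails — world p has no successor.
F4: fails — world w2 has no successor.
Valid on: F2.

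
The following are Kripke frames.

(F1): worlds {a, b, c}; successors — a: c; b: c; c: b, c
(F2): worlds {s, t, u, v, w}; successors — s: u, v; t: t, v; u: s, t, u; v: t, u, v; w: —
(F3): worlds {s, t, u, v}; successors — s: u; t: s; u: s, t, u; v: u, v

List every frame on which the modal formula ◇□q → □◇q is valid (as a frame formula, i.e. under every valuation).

(F1), (F2)

The schema corresponds to convergence: ∀x ∀y ∀z (Rxy ∧ Rxz → ∃w (Ryw ∧ Rzw)).
(F1): satisfies the condition.
(F2): satisfies the condition.
(F3): fails — Rut and Rus but t and s have no common successor.
Valid on: (F1), (F2).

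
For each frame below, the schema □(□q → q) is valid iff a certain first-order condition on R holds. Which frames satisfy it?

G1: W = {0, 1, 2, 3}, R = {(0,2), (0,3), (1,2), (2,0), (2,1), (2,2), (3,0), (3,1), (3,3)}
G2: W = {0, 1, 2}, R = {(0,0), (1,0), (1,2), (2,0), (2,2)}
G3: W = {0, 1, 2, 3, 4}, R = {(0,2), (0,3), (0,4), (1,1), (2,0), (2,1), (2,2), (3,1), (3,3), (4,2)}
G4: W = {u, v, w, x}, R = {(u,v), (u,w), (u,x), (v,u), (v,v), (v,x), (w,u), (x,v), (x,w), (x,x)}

The schema corresponds to shift-reflexivity: ∀x ∀y (Rxy → Ryy).
G1: fails — R31 but not R11.
G2: condition met.
G3: fails — R04 but not R44.
G4: fails — Rxw but not Rww.

G2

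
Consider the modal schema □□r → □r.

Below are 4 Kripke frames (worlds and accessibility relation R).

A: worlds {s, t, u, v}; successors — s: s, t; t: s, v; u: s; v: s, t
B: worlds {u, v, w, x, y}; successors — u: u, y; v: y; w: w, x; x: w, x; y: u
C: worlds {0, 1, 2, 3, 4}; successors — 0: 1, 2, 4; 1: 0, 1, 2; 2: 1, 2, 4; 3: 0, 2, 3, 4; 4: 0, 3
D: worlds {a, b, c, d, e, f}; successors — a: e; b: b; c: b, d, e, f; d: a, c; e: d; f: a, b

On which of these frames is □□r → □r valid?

This is the axiom for density; its first-order frame correspondent is ∀x ∀y (Rxy → ∃z (Rxz ∧ Rzy)).
A: fails — Rtv but no z with Rtz and Rzv.
B: fails — Rvy but no z with Rvz and Rzy.
C: ✓.
D: fails — Rdc but no z with Rdz and Rzc.
Valid on: C.

C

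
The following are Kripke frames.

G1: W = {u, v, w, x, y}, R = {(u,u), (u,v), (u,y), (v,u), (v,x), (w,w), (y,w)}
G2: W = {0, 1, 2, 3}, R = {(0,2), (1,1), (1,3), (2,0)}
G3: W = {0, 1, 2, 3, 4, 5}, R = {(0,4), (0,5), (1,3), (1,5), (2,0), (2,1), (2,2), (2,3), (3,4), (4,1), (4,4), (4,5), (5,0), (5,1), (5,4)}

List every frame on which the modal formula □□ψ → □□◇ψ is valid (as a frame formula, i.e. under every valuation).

This is the axiom for a generalized confluence (Geach) condition; its first-order frame correspondent is ∀x ∀z (xR²z → ∃w (xR²w ∧ zRw)).
G1: fails — uR²x but no t with uR²t and xRt.
G2: fails — 0R²0 but no w with 0R²w and 0Rw.
G3: fails — 1R²1 but no w with 1R²w and 1Rw.

none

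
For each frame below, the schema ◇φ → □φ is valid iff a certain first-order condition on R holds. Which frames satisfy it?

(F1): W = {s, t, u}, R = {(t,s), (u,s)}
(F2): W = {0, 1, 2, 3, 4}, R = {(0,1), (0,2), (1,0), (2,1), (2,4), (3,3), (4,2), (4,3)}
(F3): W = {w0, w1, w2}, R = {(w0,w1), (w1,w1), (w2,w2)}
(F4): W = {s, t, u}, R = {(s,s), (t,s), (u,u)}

The schema corresponds to partial functionality: ∀x ∀y ∀z (Rxy ∧ Rxz → y = z).
(F1): holds.
(F2): fails — 0 sees both 1 and 2.
(F3): holds.
(F4): holds.
Valid on: (F1), (F3), (F4).

(F1), (F3), (F4)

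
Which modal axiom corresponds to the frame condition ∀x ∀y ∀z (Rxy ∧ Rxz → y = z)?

◇s → □s

The condition is partial functionality. The CD schema ◇s → □s defines it.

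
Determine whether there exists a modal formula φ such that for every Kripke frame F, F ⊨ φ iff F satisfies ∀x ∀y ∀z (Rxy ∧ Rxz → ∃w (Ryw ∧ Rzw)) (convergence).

Yes, by ◇□q → □◇q

This is a Sahlqvist condition; the .2 axiom ◇□q → □◇q defines it.
Suppose ◇□q→□◇q is valid. Take Rxy, Rxz and set V(q)={w : Ryw}. Then □q at y so ◇□q at x, so □◇q at x, so ◇q at z, giving w with Rzw and Ryw.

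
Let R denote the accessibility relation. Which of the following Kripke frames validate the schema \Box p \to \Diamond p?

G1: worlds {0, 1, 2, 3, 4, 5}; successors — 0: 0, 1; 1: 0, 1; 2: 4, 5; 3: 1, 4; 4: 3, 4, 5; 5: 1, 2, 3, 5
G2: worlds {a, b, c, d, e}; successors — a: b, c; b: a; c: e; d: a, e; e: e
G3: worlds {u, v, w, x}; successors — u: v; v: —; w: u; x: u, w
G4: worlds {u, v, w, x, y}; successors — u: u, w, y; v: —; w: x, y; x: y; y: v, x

G1, G2

The schema corresponds to seriality: \forall x \exists y Rxy.
G1: condition met.
G2: condition met.
G3: fails — world v has no successor.
G4: fails — world v has no successor.
Valid on: G1, G2.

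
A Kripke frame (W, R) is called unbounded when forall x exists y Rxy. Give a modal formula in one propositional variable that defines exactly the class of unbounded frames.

□s → ◇s

A defining formula is □s → ◇s (the D axiom).
Suppose □s→◇s is valid. At any x set V(s)=W. Then □s at x, so ◇s at x, so x has a successor.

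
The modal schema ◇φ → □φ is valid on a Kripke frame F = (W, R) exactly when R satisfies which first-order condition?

partial functionality

This schema is the CD axiom.
It corresponds to partial functionality: ∀x ∀y ∀z (Rxy ∧ Rxz → y = z).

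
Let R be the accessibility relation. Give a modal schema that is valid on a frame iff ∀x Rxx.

A defining formula is □r → r (the T axiom).

□r → r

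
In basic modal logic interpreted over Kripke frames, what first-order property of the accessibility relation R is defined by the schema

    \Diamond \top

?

seriality: \forall x \exists y Rxy

◇⊤ holds at w iff w has a successor, so frame-validity of ◇⊤ is exactly seriality. Equivalently via □A → ◇A:
Suppose □A→◇A is valid. At any x set V(A)=W. Then □A at x, so ◇A at x, so x has a successor.
Conversely, on a frame with seriality the schema holds at every world under every valuation.
So the correspondent is seriality.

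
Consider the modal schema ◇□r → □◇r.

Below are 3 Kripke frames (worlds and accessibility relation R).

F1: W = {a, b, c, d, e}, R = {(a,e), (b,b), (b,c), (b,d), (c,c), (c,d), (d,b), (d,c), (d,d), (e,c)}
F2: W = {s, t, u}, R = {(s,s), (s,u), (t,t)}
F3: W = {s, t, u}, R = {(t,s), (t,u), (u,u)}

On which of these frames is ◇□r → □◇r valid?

F1

Frame correspondent (Sahlqvist): ∀x ∀y ∀z (Rxy ∧ Rxz → ∃w (Ryw ∧ Rzw)) — i.e. convergence.
F1: condition met.
F2: fails — Rsu and Rsu but u and u have no common successor.
F3: fails — Rtu and Rts but u and s have no common successor.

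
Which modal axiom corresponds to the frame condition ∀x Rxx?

□ψ → ψ

The condition is reflexivity. The T schema □ψ → ψ defines it.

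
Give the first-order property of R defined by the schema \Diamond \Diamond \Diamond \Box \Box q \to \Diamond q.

This is a Sahlqvist (Geach-type) schema ◇^3□^2q → □^0◇^1q.
Minimal-valuation argument: fix x; take any y with xR^3y and any z with xR^0z. Set V(q) to the set of worlds R-reachable from y in exactly 2 steps. Then □^2q holds at y, so the antecedent holds at x; validity forces ◇^1q at z, giving a w with zR^1w and yR^2w.
First-order correspondent: \forall x \forall y (x R^3 y \to \exists w (y R^2 w \wedge xRw)).

\forall x \forall y (x R^3 y \to \exists w (y R^2 w \wedge xRw))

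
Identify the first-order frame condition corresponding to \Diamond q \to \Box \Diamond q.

the Euclidean property: \forall x \forall y \forall z (Rxy \wedge Rxz \to Ryz)

This schema is the 5 axiom.
It corresponds to the Euclidean property: \forall x \forall y \forall z (Rxy \wedge Rxz \to Ryz).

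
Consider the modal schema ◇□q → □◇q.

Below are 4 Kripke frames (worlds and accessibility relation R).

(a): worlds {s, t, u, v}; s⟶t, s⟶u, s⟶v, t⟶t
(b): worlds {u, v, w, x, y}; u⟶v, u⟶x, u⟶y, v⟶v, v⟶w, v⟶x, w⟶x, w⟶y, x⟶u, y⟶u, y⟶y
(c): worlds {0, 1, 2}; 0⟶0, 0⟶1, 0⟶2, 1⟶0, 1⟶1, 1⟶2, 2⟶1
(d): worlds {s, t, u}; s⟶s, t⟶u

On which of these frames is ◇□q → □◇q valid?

(c)

Frame correspondent (Sahlqvist): ∀x ∀y ∀z (Rxy ∧ Rxz → ∃w (Ryw ∧ Rzw)) — i.e. convergence.
(a): fails — Rsu and Rsu but u and u have no common successor.
(b): fails — Ruv and Rux but v and x have no common successor.
(c): satisfies the condition.
(d): fails — Rtu and Rtu but u and u have no common successor.
Valid on: (c).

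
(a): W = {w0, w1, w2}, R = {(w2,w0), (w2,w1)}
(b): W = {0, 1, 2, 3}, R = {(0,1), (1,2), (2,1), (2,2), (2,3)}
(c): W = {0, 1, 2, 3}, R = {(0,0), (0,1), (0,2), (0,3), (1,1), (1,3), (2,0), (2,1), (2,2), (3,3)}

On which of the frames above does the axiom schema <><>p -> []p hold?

(a)

The schema corresponds to a generalized confluence (Geach) condition: forall x forall y forall z ((x R^2 y & xRz) -> exists w (y = w & z = w)).
(a): holds.
(b): fails — 0R²2, 0R1 but 2 ≠ 1.
(c): fails — 0R²0, 0R1 but 0 ≠ 1.
Valid on: (a).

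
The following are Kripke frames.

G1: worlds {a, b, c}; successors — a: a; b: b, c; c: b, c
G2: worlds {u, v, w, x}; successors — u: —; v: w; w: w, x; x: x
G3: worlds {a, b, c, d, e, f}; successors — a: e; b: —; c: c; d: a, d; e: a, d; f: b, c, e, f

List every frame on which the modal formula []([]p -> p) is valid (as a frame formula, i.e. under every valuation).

G1, G2

This is the axiom for shift-reflexivity; its first-order frame correspondent is forall x forall y (Rxy -> Ryy).
G1: condition met.
G2: condition met.
G3: fails — Rea but not Raa.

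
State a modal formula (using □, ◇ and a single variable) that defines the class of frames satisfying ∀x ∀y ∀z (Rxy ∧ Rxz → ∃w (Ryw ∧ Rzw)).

This is convergence; the standard corresponding axiom is .2: ◇□s → □◇s.
Suppose ◇□s→□◇s is valid. Take Rxy, Rxz and set V(s)={w : Ryw}. Then □s at y so ◇□s at x, so □◇s at x, so ◇s at z, giving w with Rzw and Ryw.

◇□s → □◇s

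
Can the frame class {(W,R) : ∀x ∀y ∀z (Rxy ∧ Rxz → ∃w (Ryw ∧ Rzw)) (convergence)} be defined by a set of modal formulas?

Definable; ◇□q → □◇q defines it

Yes: it is convergence, defined by the .2 schema ◇□q → □◇q.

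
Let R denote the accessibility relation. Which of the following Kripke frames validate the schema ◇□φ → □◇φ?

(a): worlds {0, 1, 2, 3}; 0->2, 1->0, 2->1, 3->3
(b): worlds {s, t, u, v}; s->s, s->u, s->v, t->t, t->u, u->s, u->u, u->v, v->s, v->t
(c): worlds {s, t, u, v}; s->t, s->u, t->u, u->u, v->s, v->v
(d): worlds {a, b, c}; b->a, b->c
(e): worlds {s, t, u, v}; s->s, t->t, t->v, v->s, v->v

The schema corresponds to convergence: ∀x ∀y ∀z (Rxy ∧ Rxz → ∃w (Ryw ∧ Rzw)).
(a): holds.
(b): holds.
(c): fails — Rvv and Rvs but v and s have no common successor.
(d): fails — Rba and Rba but a and a have no common successor.
(e): holds.

(a), (b), (e)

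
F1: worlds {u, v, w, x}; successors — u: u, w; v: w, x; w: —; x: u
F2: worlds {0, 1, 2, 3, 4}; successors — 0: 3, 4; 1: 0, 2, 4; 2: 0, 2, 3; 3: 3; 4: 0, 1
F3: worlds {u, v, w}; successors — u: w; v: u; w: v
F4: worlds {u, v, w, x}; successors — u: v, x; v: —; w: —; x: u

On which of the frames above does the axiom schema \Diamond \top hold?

The schema corresponds to seriality: \forall x \exists y Rxy.
F1: fails — world w has no successor.
F2: ✓.
F3: ✓.
F4: fails — world v has no successor.
Valid on: F2, F3.

F2, F3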